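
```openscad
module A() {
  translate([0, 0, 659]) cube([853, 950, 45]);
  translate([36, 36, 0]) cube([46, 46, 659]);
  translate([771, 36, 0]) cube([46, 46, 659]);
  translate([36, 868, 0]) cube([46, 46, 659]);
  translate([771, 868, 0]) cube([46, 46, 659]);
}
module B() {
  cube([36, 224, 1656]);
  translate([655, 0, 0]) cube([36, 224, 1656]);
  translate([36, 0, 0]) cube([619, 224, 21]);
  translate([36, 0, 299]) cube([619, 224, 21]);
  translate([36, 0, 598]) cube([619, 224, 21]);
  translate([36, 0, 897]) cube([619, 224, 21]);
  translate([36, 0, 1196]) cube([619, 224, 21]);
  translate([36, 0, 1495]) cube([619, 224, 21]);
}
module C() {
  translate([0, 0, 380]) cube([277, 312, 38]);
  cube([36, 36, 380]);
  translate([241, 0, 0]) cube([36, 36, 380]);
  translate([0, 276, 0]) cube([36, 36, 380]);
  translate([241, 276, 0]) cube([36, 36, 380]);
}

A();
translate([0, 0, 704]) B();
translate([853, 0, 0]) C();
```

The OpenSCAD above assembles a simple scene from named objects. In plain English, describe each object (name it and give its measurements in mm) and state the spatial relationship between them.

A is a table with a 853×950 mm rectangular top, 45 mm thick, top surface at z = 704 mm, supported by four 46×46 mm square legs, each inset 36 mm from the nearest pair of top edges, running from the floor.

B is a bookshelf 691 mm wide overall, 224 mm deep and 1656 mm tall. The two sides are 36 mm thick vertical panels. 6 horizontal shelves of 21 mm thickness span between the inner faces of the sides; the lowest shelf sits on the floor and shelves are stacked with a clear vertical gap of 278 mm between each pair.

C is a four-legged stool. The seat is a 277×312×38 mm slab whose top surface is at z = 418 mm; four square legs, each 36×36 mm in cross-section, run from the floor (z = 0) to the underside of the seat, each flush with a corner of the seat.

The bookshelf is on top of the table. The stool is against the table's +x side, with their −y faces flush.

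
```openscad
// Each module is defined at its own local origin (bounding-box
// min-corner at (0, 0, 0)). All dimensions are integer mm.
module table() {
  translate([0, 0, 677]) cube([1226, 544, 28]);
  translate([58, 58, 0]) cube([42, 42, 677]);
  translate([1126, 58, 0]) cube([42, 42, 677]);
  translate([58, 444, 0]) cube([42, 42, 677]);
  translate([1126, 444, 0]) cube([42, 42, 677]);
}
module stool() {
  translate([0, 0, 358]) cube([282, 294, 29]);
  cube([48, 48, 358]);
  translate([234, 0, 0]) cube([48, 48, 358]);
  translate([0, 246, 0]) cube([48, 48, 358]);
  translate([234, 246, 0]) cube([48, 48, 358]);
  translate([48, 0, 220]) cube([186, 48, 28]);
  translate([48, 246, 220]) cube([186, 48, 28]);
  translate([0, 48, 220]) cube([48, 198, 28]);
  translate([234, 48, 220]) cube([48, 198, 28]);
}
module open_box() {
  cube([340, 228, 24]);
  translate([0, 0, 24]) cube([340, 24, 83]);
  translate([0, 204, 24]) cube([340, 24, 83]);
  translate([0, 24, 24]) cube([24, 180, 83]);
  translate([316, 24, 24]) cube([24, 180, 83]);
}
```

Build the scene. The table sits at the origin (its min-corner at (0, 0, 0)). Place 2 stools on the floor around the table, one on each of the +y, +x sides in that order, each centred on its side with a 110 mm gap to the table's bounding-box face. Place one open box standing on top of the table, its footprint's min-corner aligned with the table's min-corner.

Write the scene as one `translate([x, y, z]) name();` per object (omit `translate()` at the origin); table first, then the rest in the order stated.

table();
translate([472, 654, 0]) stool();
translate([1336, 125, 0]) stool();
translate([0, 0, 705]) open_box();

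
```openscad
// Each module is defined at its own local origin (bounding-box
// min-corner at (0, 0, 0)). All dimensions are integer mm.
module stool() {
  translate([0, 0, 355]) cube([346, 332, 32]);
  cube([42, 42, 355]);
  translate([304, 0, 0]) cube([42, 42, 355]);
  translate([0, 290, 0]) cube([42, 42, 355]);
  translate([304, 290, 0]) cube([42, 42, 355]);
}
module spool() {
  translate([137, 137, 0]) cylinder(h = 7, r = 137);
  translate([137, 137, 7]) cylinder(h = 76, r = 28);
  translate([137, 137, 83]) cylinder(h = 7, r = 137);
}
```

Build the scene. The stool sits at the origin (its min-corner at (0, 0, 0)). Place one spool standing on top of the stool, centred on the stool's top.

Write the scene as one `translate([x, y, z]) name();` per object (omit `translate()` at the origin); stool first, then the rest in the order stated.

stool();
translate([36, 29, 387]) spool();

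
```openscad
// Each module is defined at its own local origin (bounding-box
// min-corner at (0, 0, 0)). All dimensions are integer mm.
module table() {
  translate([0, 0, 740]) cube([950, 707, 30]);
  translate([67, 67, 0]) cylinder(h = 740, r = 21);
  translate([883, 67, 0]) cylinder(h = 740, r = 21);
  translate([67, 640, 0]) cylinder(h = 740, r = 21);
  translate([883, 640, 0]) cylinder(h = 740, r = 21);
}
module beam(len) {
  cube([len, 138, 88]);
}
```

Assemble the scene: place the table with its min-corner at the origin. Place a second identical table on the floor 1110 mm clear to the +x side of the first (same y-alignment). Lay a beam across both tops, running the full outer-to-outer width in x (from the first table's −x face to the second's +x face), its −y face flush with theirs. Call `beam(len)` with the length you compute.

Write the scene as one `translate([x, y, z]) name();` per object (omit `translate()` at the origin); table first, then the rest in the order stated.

table();
translate([2060, 0, 0]) table();
translate([0, 0, 770]) beam(3010);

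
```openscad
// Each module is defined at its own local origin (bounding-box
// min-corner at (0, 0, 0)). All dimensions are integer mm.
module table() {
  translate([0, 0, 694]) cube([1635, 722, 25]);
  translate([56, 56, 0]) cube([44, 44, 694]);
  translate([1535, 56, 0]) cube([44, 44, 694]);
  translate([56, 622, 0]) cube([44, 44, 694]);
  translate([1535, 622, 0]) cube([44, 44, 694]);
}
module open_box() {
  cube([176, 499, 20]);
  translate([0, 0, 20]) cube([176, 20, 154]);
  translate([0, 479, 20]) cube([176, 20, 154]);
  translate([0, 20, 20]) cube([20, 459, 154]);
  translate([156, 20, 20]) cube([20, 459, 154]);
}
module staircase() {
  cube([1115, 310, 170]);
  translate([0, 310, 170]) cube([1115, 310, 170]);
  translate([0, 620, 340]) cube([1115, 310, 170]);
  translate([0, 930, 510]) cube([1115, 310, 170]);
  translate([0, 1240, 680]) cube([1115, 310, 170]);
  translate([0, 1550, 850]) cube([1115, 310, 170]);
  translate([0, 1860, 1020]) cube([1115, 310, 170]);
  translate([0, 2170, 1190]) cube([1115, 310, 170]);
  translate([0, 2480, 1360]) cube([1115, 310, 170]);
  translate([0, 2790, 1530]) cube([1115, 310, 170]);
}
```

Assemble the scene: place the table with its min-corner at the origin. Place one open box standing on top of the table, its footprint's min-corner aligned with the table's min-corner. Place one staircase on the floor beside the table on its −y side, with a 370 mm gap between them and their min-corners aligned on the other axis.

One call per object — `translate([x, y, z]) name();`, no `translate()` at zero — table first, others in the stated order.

table();
translate([0, 0, 719]) open_box();
translate([0, -3470, 0]) staircase();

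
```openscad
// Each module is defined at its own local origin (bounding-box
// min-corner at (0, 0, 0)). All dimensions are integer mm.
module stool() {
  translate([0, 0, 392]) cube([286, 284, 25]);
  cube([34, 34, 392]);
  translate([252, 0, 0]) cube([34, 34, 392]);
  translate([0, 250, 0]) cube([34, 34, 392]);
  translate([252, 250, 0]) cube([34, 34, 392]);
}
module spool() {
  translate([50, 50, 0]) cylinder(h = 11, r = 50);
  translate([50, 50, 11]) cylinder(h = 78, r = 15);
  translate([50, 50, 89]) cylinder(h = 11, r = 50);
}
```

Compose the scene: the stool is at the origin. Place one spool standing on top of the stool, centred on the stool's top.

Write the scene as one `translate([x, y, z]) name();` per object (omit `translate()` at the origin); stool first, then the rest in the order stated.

stool();
translate([93, 92, 417]) spool();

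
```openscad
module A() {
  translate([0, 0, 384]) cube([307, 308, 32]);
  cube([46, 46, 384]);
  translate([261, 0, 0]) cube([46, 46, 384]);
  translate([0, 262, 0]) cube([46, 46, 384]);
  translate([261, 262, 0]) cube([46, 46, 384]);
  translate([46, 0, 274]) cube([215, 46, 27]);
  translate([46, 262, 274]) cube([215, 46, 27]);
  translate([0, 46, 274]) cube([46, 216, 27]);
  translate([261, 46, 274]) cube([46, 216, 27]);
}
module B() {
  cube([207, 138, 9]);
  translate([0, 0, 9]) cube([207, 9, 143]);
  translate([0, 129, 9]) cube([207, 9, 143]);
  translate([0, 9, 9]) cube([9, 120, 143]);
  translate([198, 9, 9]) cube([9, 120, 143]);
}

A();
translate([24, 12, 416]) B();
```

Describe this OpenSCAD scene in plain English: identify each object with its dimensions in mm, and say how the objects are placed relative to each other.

A is a simple wooden stool: a rectangular seat 307 mm (x) by 308 mm (y), 32 mm thick, top face at z = 416 mm, on four square legs, each 46×46 mm in cross-section. The legs rest on z = 0, each flush with a corner of the seat. Four stretchers, 46 mm wide and 27 mm tall, connect adjacent legs with their undersides at z = 274 mm, each running between the inner faces of the legs it joins and aligned with the legs' outer faces on the other axis.

B is an open-topped rectangular box: outside dimensions 207×138×152 mm, with a uniform wall and base thickness of 9 mm. The base is a full 207×138 slab on the floor; four walls sit on top of the base. The front and back walls (the −y and +y sides) span the full width; the two side walls fit between them.

The open box is on top of the stool.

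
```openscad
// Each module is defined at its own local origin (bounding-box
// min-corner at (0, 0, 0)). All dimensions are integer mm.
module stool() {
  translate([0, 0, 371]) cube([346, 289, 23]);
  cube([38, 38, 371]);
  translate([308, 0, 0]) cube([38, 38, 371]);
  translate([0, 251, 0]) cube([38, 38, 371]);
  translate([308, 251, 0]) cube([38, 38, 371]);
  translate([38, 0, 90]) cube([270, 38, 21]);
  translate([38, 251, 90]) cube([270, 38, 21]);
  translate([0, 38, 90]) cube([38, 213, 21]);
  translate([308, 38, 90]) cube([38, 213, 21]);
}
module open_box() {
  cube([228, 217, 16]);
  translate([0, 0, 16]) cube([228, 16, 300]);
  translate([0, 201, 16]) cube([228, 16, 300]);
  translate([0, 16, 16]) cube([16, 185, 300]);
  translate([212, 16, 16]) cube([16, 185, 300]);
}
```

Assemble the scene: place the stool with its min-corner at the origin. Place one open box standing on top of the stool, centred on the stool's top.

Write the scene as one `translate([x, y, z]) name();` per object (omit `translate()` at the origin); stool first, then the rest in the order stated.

stool();
translate([59, 36, 394]) open_box();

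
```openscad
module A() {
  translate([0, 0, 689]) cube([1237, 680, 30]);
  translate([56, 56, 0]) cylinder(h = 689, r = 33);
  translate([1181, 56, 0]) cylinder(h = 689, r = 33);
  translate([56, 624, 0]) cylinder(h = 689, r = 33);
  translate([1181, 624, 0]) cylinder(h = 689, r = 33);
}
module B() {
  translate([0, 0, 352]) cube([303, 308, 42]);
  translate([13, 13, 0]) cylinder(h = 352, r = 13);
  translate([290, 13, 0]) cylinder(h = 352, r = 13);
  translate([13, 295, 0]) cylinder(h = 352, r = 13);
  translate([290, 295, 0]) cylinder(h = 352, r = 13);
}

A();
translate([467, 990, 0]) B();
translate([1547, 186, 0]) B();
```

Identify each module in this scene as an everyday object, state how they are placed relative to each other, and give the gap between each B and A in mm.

A is a table. B is a stool. Two stools sit around the table at the +y, +x sides. The gap between each stool and the table is 310 mm.

Each stool's nearest face is 310 mm from the table's bounding box.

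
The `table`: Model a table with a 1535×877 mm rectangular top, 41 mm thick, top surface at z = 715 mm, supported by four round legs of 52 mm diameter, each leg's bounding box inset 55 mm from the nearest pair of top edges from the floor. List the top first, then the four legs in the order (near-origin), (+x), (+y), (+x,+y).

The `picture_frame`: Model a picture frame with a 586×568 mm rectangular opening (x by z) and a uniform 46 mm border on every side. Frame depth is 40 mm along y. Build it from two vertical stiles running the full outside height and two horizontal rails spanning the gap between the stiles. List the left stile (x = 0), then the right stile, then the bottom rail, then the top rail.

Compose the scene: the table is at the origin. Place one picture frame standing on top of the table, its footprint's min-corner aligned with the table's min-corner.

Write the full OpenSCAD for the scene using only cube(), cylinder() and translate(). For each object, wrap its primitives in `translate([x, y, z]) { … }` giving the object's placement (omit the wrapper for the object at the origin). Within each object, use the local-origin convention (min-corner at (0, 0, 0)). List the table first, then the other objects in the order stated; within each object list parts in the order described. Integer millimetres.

translate([0, 0, 674]) cube([1535, 877, 41]);
translate([81, 81, 0]) cylinder(h = 674, r = 26);
translate([1454, 81, 0]) cylinder(h = 674, r = 26);
translate([81, 796, 0]) cylinder(h = 674, r = 26);
translate([1454, 796, 0]) cylinder(h = 674, r = 26);
translate([0, 0, 715]) {
  cube([46, 40, 660]);
  translate([632, 0, 0]) cube([46, 40, 660]);
  translate([46, 0, 0]) cube([586, 40, 46]);
  translate([46, 0, 614]) cube([586, 40, 46]);
}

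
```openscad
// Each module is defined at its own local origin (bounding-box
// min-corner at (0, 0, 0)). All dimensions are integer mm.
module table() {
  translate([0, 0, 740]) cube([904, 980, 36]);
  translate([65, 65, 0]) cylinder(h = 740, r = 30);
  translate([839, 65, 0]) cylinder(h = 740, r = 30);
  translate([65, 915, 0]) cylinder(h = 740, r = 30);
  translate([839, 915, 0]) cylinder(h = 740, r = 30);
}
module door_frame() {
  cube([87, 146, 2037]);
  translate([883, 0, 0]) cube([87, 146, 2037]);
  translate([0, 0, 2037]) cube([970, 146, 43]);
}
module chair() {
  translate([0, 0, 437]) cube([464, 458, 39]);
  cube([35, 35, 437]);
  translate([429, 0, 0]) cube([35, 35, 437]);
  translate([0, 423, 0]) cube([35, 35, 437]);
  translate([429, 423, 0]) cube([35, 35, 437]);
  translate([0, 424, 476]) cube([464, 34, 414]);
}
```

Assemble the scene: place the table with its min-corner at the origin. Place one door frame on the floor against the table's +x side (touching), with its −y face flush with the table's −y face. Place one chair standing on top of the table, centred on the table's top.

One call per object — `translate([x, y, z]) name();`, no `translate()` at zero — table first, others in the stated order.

table();
translate([904, 0, 0]) door_frame();
translate([220, 261, 776]) chair();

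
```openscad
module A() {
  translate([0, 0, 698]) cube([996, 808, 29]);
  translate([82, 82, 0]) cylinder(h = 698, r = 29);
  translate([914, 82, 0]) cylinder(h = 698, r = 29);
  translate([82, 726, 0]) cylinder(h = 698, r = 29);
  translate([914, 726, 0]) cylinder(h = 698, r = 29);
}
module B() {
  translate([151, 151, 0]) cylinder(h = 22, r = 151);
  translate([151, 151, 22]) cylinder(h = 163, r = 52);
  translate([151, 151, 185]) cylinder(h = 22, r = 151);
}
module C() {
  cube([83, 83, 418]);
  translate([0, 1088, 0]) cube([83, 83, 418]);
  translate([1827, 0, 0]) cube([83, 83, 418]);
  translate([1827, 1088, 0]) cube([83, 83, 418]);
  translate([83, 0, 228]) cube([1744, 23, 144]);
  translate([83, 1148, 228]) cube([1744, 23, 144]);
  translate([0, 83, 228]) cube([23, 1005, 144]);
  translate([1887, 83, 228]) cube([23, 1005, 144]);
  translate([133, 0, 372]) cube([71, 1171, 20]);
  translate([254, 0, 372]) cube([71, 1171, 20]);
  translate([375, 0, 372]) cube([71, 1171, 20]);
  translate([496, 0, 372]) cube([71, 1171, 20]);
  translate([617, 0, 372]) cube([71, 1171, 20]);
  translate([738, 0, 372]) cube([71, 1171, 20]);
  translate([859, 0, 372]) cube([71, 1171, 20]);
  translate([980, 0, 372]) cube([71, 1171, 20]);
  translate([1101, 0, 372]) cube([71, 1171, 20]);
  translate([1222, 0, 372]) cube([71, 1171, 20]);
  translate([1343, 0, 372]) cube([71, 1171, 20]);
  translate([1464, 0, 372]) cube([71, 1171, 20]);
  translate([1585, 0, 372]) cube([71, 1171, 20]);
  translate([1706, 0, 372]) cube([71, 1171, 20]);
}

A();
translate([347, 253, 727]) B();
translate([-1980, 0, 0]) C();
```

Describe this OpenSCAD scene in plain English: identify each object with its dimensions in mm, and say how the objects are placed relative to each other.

A is a table with a 996×808 mm rectangular top, 29 mm thick, top surface at z = 727 mm, supported by four round legs of 58 mm diameter, each leg's bounding box inset 53 mm from the nearest pair of top edges, running from the floor.

B is a spool: two coaxial disc flanges of radius 151 mm and thickness 22 mm, joined by a core cylinder of radius 52 mm and height 163 mm. The lower flange rests on z = 0 and the three cylinders share a vertical axis.

C is a bed frame 1910 mm long (x) by 1171 mm wide (y). Four 83×83 mm corner posts, 418 mm tall, at the corners of the footprint. Four rails of 23 mm thickness and 144 mm height run between adjacent posts with their undersides at z = 228 mm, their outer faces flush with the outside of the frame (the two x-running rails run between the posts' inner faces; the two y-running rails run between the posts' inner faces). 14 slats, each 71 mm wide (x) and 20 mm thick, lie across the top of the two x-running rails, running the full 1171 mm width of the frame in y; the slats are evenly spaced along x between the inner faces of the end posts with equal gaps (rounded down to the nearest mm) at the −x end and between each pair — any rounding remainder accumulates at the +x end.

The spool is on top of the table, centred. The bed frame is on the floor beside the table on its −x side.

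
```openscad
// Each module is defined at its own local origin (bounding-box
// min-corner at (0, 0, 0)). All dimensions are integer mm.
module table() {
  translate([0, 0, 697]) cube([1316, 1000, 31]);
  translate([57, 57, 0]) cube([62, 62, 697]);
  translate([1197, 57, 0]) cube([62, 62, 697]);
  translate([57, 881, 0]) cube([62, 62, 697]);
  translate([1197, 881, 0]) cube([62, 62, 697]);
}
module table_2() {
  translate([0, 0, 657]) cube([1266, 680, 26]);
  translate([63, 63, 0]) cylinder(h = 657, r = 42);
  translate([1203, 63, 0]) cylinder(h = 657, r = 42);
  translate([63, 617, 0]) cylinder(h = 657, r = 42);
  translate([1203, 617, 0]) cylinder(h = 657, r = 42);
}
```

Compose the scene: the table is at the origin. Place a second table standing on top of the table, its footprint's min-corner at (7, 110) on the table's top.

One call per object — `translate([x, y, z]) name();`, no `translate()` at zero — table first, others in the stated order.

table();
translate([7, 110, 728]) table_2();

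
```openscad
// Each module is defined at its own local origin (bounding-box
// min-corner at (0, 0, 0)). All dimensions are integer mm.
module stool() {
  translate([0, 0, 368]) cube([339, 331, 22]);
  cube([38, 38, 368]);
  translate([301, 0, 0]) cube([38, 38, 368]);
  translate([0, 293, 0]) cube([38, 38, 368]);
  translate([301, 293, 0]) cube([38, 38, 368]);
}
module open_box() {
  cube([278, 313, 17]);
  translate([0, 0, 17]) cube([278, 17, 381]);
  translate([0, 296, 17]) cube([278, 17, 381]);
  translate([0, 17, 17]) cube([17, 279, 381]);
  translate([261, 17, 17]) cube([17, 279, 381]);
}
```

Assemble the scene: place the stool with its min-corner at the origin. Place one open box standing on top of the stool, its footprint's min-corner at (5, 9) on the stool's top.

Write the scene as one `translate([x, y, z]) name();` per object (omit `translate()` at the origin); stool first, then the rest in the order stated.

stool();
translate([5, 9, 390]) open_box();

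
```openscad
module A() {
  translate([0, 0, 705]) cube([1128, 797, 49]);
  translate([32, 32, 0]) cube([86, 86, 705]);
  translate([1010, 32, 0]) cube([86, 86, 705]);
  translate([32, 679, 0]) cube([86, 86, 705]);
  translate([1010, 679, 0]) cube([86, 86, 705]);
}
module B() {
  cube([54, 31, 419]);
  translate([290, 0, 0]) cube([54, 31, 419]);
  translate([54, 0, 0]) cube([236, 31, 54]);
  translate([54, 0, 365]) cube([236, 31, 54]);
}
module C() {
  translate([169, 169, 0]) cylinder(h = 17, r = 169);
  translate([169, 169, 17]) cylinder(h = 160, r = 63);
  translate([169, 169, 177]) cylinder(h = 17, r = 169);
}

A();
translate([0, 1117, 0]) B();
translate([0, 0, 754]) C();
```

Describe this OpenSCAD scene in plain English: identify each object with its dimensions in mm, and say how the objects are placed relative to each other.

A is a table with a 1128×797 mm rectangular top, 49 mm thick, top surface at z = 754 mm, supported by four 86×86 mm square legs, each inset 32 mm from the nearest pair of top edges, running from the floor.

B is a picture frame with a 236×311 mm rectangular opening (x by z) and a uniform 54 mm border on every side. Frame depth is 31 mm along y. It is built from two vertical stiles running the full outside height and two horizontal rails spanning the gap between the stiles.

C is a spool: two coaxial disc flanges of radius 169 mm and thickness 17 mm, joined by a core cylinder of radius 63 mm and height 160 mm. The lower flange rests on z = 0 and the three cylinders share a vertical axis.

The picture frame is on the floor beside the table on its +y side. The spool is on top of the table.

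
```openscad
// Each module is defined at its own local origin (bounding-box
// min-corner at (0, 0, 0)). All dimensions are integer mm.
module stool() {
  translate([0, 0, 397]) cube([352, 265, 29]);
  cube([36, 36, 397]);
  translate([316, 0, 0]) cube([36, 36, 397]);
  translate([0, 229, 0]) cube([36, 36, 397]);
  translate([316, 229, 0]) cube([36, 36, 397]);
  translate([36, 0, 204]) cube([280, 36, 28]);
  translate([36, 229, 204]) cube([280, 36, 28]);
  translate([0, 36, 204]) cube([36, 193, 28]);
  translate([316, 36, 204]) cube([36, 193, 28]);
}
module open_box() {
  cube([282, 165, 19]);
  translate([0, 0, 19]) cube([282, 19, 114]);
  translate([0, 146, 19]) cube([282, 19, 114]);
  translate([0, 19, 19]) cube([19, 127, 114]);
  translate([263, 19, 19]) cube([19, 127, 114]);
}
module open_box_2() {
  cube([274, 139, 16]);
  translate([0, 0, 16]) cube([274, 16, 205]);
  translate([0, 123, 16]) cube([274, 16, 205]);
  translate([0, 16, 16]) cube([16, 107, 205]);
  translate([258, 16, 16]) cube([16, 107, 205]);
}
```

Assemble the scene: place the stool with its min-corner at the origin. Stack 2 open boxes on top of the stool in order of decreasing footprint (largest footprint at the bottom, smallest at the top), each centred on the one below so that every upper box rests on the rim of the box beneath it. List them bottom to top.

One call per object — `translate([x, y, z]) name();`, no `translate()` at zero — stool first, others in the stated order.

stool();
translate([35, 50, 426]) open_box();
translate([39, 63, 559]) open_box_2();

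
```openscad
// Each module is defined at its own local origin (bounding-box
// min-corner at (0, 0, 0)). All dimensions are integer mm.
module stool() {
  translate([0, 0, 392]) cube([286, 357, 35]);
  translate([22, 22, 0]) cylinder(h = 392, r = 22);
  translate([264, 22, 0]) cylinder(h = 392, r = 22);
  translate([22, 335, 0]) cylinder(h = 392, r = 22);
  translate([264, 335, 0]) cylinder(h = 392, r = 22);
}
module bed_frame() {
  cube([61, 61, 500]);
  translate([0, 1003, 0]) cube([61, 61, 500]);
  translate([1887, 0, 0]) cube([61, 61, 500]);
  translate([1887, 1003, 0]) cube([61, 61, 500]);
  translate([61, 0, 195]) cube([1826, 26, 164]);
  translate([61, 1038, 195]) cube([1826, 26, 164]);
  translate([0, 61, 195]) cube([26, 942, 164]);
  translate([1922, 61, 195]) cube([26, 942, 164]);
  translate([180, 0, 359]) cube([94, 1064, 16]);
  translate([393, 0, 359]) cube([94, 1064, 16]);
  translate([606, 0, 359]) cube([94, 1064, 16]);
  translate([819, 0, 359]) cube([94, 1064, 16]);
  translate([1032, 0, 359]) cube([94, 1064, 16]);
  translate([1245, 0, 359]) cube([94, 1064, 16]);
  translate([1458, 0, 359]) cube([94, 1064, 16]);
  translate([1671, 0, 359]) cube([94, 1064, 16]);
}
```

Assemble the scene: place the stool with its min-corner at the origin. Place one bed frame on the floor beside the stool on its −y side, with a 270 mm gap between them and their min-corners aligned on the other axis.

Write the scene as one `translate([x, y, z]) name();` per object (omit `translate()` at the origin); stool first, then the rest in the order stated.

stool();
translate([0, -1334, 0]) bed_frame();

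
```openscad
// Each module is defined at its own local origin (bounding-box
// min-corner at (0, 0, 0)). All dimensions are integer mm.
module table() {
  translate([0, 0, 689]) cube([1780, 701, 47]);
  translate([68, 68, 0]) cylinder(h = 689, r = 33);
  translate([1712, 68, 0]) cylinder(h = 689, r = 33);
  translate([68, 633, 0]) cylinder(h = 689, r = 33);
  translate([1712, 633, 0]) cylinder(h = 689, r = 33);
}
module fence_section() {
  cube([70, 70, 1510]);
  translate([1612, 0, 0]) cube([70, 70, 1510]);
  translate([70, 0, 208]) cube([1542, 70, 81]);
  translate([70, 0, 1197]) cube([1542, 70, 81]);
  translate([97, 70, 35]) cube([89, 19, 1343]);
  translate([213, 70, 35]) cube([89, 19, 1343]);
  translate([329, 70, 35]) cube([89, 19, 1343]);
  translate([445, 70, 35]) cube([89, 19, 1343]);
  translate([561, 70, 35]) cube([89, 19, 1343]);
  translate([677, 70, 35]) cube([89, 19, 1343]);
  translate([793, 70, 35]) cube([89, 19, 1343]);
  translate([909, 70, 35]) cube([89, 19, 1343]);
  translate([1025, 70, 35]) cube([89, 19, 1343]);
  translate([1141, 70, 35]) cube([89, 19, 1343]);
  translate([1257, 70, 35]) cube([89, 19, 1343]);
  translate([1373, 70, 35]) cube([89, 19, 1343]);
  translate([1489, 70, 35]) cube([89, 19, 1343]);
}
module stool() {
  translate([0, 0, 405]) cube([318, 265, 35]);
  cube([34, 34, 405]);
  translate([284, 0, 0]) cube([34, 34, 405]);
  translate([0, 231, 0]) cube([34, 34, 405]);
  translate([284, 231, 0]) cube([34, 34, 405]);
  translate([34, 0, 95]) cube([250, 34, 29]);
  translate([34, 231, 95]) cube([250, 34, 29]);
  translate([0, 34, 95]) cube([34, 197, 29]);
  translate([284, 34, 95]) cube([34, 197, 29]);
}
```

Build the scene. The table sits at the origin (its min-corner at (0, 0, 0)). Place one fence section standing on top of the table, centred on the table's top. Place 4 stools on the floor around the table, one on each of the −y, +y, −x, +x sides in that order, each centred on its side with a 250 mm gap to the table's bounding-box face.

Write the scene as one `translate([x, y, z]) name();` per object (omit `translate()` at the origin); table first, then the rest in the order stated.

table();
translate([49, 306, 736]) fence_section();
translate([731, -515, 0]) stool();
translate([731, 951, 0]) stool();
translate([-568, 218, 0]) stool();
translate([2030, 218, 0]) stool();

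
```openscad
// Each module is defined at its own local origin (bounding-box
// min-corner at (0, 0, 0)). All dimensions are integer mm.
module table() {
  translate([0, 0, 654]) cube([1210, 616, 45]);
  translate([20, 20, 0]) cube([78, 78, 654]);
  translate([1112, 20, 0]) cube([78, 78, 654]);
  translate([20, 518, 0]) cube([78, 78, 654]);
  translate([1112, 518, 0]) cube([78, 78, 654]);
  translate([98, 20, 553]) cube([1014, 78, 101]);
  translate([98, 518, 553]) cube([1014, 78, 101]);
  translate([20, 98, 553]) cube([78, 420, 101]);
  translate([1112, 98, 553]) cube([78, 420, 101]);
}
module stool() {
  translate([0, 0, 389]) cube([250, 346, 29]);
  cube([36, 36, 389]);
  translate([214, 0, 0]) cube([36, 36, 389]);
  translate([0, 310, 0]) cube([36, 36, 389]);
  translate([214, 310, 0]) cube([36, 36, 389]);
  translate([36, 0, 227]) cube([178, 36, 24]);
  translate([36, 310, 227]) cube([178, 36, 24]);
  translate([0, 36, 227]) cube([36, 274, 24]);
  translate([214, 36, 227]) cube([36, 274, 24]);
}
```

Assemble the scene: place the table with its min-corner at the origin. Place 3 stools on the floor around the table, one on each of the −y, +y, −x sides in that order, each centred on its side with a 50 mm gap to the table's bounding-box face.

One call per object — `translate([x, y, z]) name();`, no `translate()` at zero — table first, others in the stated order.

table();
translate([480, -396, 0]) stool();
translate([480, 666, 0]) stool();
translate([-300, 135, 0]) stool();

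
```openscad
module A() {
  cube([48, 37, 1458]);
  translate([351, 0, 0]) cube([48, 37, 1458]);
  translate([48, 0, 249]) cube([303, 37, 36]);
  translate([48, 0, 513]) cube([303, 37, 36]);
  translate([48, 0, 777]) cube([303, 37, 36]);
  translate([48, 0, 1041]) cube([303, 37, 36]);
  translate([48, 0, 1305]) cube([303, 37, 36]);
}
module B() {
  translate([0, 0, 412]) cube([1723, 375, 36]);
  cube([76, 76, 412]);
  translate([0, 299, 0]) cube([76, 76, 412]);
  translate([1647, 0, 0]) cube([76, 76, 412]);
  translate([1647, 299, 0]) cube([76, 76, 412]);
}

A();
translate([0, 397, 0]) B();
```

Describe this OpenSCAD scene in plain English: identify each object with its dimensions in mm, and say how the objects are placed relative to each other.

A is a straight ladder. Two 48×37 mm vertical rails, 1458 mm tall, stand 399 mm apart (outside-to-outside) with their front faces coplanar on the −y side. 5 rungs, each 37 mm deep and 36 mm tall, span between the inner faces of the rails, front faces flush with the rails. The lowest rung's underside is at z = 249 mm and rungs are spaced 264 mm apart (underside to underside).

B is a long wooden bench with a 1723 mm (x) × 375 mm (y) seat, 36 mm thick, its top surface 448 mm above the floor. Four 76 mm square legs at the seat corners, flush with the edges, run from z = 0 to the seat underside.

The bench is on the floor beside the ladder on its +y side.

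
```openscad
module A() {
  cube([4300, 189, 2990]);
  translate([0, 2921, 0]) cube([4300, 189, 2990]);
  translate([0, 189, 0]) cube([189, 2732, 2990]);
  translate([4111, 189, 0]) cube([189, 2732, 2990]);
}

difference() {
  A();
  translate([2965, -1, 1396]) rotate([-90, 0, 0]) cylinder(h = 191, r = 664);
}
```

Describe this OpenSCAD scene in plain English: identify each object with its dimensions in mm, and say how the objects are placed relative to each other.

A is a box-shaped house frame (walls only): outside footprint 4300×3110 mm, wall height 2990 mm, wall thickness 189 mm. The two y-facing walls run the full x-width; the two x-facing walls fit between the inner faces of the y-facing walls.

The house frame has a circular hole of radius 664 mm through its front wall, centred at (x = 2965, z = 1396).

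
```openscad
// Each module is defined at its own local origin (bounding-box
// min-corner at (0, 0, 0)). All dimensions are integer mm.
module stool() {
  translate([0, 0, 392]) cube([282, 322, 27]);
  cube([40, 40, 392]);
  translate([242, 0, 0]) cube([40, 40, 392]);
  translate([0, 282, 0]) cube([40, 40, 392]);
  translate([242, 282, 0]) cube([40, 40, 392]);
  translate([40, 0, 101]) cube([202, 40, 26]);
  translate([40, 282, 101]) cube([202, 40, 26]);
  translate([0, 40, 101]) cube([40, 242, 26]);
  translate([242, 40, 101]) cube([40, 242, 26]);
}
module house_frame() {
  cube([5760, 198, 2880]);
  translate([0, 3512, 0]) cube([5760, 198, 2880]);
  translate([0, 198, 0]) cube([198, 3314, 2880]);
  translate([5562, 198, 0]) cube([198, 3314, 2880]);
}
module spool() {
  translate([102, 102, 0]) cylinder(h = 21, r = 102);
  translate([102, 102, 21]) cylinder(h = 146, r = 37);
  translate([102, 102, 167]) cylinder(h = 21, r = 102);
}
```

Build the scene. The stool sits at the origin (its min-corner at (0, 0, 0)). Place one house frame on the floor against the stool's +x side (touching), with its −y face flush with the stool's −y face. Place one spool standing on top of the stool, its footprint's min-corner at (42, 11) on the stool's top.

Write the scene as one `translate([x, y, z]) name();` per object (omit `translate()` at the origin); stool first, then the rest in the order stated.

stool();
translate([282, 0, 0]) house_frame();
translate([42, 11, 419]) spool();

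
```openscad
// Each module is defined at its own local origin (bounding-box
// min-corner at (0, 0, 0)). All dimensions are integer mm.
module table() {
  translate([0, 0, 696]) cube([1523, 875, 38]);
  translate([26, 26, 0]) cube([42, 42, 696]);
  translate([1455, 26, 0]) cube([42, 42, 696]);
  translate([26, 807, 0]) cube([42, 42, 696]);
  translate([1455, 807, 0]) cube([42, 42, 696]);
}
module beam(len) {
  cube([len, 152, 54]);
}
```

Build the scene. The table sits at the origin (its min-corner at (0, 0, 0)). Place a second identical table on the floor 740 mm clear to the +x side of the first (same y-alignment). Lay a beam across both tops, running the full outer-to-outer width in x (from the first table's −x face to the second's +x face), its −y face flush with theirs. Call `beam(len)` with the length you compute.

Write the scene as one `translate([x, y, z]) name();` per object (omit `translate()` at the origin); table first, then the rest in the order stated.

table();
translate([2263, 0, 0]) table();
translate([0, 0, 734]) beam(3786);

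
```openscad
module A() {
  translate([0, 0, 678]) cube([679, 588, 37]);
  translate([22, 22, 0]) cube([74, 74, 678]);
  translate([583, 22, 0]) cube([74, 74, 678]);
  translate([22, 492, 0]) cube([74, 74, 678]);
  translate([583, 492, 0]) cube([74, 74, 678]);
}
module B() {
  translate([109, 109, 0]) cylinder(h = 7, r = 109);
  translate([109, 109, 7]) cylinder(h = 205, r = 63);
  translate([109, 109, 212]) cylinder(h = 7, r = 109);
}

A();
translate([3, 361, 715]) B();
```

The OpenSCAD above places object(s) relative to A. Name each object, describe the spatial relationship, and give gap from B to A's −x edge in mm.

The spool's min-x is at 3; the table's min-x is 0; gap = 3 mm.

A is a table. B is a spool. The spool is on top of the table. The gap from the spool to the table's −x edge is 3 mm.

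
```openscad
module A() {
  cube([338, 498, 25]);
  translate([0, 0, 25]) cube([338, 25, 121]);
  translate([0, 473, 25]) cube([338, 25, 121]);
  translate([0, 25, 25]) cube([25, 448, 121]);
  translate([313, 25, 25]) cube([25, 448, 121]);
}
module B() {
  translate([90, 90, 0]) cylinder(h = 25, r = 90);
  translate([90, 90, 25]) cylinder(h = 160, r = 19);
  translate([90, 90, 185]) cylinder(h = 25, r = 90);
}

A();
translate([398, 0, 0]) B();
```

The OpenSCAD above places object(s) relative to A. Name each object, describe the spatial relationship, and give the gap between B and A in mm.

The spool's nearest face is 60 mm from the open box's +x face.

A is an open box. B is a spool. The spool is on the floor beside the open box on its +x side. The gap between the spool and the open box is 60 mm.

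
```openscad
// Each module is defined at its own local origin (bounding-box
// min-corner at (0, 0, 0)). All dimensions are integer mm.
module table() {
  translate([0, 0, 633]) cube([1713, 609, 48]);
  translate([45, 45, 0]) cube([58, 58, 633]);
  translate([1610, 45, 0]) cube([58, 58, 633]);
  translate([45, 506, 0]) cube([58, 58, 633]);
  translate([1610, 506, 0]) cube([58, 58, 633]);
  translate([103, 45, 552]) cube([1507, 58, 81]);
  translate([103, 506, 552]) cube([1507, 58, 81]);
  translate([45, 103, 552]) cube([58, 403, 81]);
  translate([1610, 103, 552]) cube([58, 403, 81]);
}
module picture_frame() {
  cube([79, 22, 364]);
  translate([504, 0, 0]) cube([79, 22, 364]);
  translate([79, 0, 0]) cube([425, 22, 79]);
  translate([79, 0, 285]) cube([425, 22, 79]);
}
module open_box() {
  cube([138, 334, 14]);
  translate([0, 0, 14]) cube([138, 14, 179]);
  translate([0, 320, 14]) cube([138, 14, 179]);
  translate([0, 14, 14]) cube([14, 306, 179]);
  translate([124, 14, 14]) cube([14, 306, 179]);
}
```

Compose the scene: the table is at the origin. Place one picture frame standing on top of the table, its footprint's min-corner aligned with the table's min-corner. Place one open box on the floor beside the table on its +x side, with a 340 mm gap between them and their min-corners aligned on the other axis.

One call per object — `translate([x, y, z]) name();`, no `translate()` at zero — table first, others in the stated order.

table();
translate([0, 0, 681]) picture_frame();
translate([2053, 0, 0]) open_box();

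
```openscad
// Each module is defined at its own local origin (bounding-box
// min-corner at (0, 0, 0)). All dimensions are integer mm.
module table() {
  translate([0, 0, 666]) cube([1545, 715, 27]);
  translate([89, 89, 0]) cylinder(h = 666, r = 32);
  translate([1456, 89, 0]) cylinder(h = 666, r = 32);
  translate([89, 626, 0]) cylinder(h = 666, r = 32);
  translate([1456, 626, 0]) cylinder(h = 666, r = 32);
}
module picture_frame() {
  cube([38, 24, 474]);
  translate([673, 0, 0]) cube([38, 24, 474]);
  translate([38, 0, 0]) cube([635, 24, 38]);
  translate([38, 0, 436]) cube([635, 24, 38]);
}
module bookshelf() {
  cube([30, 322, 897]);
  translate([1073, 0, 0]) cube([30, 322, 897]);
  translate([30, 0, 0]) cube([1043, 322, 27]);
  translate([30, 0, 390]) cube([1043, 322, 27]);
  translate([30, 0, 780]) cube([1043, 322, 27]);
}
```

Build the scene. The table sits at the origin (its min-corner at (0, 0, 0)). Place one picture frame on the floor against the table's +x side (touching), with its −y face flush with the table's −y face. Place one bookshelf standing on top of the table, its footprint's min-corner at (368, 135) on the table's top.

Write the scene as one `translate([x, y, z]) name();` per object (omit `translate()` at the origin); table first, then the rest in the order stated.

table();
translate([1545, 0, 0]) picture_frame();
translate([368, 135, 693]) bookshelf();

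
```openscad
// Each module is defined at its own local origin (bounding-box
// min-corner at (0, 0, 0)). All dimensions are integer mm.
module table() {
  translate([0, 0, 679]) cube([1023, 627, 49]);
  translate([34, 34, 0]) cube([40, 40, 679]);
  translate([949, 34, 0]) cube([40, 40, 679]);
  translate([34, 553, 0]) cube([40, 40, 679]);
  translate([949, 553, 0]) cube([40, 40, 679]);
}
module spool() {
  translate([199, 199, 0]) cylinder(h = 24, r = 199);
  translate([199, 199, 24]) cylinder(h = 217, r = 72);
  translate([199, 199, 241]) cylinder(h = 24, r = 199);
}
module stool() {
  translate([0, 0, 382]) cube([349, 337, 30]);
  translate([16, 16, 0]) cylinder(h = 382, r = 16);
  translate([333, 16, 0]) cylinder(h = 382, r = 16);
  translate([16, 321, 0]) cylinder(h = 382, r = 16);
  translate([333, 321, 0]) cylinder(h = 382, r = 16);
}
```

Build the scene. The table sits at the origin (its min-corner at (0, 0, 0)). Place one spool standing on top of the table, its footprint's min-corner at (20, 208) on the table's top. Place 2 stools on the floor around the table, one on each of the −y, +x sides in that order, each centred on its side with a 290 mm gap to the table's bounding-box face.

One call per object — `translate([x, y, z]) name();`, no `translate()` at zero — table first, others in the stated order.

table();
translate([20, 208, 728]) spool();
translate([337, -627, 0]) stool();
translate([1313, 145, 0]) stool();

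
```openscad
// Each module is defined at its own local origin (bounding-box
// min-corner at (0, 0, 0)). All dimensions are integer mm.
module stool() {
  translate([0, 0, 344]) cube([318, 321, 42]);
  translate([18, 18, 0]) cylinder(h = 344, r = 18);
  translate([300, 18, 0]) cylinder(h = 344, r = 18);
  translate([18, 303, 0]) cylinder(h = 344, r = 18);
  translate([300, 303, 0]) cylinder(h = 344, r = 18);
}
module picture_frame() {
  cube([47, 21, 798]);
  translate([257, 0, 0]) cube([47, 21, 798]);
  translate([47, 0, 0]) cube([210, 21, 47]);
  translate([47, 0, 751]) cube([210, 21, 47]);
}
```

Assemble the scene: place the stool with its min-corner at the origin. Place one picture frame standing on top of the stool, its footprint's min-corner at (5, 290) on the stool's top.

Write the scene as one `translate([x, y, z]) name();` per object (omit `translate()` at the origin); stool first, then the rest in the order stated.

stool();
translate([5, 290, 386]) picture_frame();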